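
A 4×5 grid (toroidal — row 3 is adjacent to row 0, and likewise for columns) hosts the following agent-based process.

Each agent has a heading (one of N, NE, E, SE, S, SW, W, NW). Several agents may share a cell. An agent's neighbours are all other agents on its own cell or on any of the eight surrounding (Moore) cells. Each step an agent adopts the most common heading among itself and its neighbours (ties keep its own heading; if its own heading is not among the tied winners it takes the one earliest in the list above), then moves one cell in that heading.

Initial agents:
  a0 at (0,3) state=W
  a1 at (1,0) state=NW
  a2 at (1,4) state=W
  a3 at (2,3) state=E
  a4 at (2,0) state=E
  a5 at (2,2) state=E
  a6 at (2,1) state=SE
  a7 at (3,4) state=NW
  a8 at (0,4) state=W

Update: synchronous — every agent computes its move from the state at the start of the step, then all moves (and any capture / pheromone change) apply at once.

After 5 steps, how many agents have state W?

t=1: a0@(0,2):W a1@(1,4):W a2@(1,3):W a3@(2,4):E a4@(1,4):NW a5@(2,3):E a6@(2,2):E a7@(3,0):E a8@(0,3):W
t=2: a0@(0,1):W a1@(1,3):W a2@(1,2):W a3@(2,0):E a4@(1,3):W a5@(2,4):E a6@(2,3):E a7@(3,1):E a8@(0,2):W
t=3: a0@(0,0):W a1@(1,2):W a2@(1,1):W a3@(2,1):E a4@(1,2):W a5@(2,0):E a6@(2,2):W a7@(3,2):E a8@(0,1):W
t=4: a0@(0,4):W a1@(1,1):W a2@(1,0):W a3@(2,0):W a4@(1,1):W a5@(2,1):E a6@(2,1):W a7@(3,3):E a8@(0,0):W
t=5: a0@(0,3):W a1@(1,0):W a2@(1,4):W a3@(2,4):W a4@(1,0):W a5@(2,0):W a6@(2,0):W a7@(3,4):E a8@(0,4):W

8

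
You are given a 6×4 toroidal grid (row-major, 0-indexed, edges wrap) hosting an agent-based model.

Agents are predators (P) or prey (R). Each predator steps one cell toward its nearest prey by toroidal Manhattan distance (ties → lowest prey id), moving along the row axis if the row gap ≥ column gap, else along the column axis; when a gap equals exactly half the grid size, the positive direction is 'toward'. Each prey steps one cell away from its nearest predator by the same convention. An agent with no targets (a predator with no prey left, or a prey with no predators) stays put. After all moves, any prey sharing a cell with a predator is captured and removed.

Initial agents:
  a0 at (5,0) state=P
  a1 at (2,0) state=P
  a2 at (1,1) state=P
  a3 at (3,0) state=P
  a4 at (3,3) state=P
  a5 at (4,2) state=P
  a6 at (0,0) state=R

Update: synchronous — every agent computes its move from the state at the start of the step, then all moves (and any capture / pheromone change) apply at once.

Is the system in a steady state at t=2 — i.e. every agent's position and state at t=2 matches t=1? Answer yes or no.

t=1: a0@(0,0):P a1@(1,0):P a2@(0,1):P a3@(4,0):P a4@(4,3):P a5@(5,2):P
t=2: (unchanged — steady state)

yes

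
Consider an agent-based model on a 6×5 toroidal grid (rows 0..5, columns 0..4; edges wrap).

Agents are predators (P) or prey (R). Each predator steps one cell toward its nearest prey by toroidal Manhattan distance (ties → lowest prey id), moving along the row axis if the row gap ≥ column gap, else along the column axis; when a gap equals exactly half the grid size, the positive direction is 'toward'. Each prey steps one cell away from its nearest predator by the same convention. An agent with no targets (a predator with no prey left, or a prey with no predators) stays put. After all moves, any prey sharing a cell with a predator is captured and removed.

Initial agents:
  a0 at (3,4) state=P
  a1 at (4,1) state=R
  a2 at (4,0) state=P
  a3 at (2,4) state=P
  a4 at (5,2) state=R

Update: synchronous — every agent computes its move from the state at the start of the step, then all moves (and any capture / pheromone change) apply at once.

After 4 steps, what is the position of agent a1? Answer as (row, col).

t=1: a0@(3,0):P a1@(4,2):R a2@(4,1):P a3@(3,4):P a4@(5,3):R
t=2: a0@(3,1):P a1@(4,3):R a2@(4,2):P a3@(3,3):P a4@(5,4):R
t=3: a0@(3,2):P a1@(4,4):R a2@(4,3):P a3@(4,3):P a4@(5,0):R
t=4: a0@(3,3):P a1@(4,0):R a2@(4,4):P a3@(4,4):P a4@(5,1):R

(4, 0)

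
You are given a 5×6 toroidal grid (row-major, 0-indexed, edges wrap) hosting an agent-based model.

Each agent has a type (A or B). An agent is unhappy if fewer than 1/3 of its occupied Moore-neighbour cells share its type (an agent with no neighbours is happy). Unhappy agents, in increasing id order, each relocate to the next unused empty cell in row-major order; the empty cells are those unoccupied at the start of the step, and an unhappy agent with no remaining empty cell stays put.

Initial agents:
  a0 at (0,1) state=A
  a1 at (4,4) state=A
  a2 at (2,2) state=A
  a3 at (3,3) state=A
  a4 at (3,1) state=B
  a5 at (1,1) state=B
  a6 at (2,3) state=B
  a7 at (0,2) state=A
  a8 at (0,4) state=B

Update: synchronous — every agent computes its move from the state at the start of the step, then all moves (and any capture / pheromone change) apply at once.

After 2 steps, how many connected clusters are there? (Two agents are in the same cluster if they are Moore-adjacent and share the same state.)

4

t=1: a0@(0,1):A a1@(4,4):A a2@(0,0):A a3@(3,3):A a4@(0,3):B a5@(0,5):B a6@(1,0):B a7@(0,2):A a8@(1,2):B
t=2: (unchanged — steady state)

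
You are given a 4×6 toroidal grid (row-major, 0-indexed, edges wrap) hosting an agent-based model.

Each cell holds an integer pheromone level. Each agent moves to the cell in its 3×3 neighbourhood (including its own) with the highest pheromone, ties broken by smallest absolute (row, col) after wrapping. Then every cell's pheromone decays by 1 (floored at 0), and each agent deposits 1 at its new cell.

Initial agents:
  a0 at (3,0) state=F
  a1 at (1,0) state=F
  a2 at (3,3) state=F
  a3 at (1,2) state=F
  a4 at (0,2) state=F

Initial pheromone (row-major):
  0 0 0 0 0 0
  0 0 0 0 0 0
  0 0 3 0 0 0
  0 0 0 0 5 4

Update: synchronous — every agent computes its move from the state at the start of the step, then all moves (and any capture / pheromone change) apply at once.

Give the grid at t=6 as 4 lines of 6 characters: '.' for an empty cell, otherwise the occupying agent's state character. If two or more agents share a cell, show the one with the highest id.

......
......
..F...
....F.

t=1: a0@(3,5) a1@(0,0) a2@(3,4) a3@(2,2) a4@(0,1) | pheromone: 1 1 0 0 0 0 / 0 0 0 0 0 0 / 0 0 3 0 0 0 / 0 0 0 0 5 4
t=2: a0@(3,4) a1@(3,5) a2@(3,4) a3@(2,2) a4@(0,0) | pheromone: 1 0 0 0 0 0 / 0 0 0 0 0 0 / 0 0 3 0 0 0 / 0 0 0 0 6 4
t=3: a0@(3,4) a1@(3,4) a2@(3,4) a3@(2,2) a4@(3,5) | pheromone: 0 0 0 0 0 0 / 0 0 0 0 0 0 / 0 0 3 0 0 0 / 0 0 0 0 8 4
t=4: a0@(3,4) a1@(3,4) a2@(3,4) a3@(2,2) a4@(3,4) | pheromone: 0 0 0 0 0 0 / 0 0 0 0 0 0 / 0 0 3 0 0 0 / 0 0 0 0 11 3
t=5: a0@(3,4) a1@(3,4) a2@(3,4) a3@(2,2) a4@(3,4) | pheromone: 0 0 0 0 0 0 / 0 0 0 0 0 0 / 0 0 3 0 0 0 / 0 0 0 0 14 2
t=6: a0@(3,4) a1@(3,4) a2@(3,4) a3@(2,2) a4@(3,4) | pheromone: 0 0 0 0 0 0 / 0 0 0 0 0 0 / 0 0 3 0 0 0 / 0 0 0 0 17 1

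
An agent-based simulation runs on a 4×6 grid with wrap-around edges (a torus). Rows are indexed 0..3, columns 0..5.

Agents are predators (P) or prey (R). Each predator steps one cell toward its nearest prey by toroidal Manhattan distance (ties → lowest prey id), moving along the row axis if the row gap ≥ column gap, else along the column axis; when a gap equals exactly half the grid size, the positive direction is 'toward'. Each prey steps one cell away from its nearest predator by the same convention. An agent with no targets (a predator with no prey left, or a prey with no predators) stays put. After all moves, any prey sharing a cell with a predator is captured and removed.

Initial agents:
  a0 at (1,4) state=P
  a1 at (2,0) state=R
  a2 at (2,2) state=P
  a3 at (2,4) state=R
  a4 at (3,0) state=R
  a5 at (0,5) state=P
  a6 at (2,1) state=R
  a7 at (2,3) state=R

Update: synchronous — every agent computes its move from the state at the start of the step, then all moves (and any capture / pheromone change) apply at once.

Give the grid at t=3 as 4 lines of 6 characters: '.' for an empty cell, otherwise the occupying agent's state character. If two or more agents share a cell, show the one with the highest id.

......
......
......
P...RP

t=1: a0@(2,4):P a1@(2,5):R a2@(2,1):P a3@(3,4):R a4@(2,0):R a5@(3,5):P a6@(2,0):R
t=2: a0@(2,5):P a2@(2,0):P a3@(0,4):R a5@(2,5):P
t=3: a0@(3,5):P a2@(3,0):P a3@(3,4):R a5@(3,5):P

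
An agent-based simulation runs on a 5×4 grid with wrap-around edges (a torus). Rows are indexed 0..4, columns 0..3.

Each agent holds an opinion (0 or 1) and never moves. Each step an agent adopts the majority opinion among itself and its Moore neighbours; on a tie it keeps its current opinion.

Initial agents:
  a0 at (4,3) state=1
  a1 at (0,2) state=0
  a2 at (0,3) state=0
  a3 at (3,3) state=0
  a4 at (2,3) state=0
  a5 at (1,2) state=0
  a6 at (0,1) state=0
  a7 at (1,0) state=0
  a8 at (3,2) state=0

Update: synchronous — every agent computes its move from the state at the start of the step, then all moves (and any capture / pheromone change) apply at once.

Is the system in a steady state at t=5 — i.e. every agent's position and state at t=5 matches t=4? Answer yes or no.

yes

t=1: a0@(4,3):0 a1@(0,2):0 a2@(0,3):0 a3@(3,3):0 a4@(2,3):0 a5@(1,2):0 a6@(0,1):0 a7@(1,0):0 a8@(3,2):0
t=2: (unchanged — steady state)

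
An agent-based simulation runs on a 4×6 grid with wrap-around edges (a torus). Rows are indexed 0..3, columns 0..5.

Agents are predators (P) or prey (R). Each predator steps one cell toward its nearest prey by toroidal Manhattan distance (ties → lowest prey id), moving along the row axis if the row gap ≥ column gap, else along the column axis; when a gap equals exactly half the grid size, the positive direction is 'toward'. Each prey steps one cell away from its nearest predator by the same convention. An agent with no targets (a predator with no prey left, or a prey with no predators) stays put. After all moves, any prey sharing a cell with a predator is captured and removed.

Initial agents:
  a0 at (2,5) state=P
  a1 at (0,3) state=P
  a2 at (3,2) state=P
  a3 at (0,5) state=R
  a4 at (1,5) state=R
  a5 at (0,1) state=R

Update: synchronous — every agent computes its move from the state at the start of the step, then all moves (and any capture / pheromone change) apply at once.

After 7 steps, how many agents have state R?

t=1: a0@(1,5):P a1@(0,4):P a2@(0,2):P a3@(3,5):R a4@(0,5):R a5@(0,0):R
t=2: a0@(0,5):P a1@(0,5):P a2@(0,1):P a3@(2,5):R a4@(3,5):R a5@(3,0):R
t=3: a0@(3,5):P a1@(3,5):P a2@(3,1):P a3@(1,5):R a4@(2,5):R a5@(2,0):R
t=4: a0@(2,5):P a1@(2,5):P a2@(2,1):P a3@(0,5):R a4@(1,5):R a5@(1,0):R
t=5: a0@(1,5):P a1@(1,5):P a2@(1,1):P a3@(3,5):R a4@(0,5):R a5@(0,0):R
t=6: a0@(0,5):P a1@(0,5):P a2@(0,1):P a3@(2,5):R a4@(3,5):R a5@(3,0):R
t=7: a0@(3,5):P a1@(3,5):P a2@(3,1):P a3@(1,5):R a4@(2,5):R a5@(2,0):R

3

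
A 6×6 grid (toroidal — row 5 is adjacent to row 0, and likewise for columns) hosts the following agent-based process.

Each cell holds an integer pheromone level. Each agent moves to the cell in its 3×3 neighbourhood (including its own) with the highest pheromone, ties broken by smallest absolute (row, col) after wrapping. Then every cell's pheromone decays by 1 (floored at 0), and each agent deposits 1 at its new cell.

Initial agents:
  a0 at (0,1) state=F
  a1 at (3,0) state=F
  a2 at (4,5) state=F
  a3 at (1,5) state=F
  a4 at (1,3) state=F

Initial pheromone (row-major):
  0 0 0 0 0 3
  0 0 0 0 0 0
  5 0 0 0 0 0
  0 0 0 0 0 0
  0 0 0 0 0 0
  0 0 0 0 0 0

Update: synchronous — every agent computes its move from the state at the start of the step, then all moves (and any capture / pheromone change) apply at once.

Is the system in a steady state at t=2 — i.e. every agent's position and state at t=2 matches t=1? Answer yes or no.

no

t=1: a0@(0,0) a1@(2,0) a2@(3,0) a3@(2,0) a4@(0,2) | pheromone: 1 0 1 0 0 2 / 0 0 0 0 0 0 / 6 0 0 0 0 0 / 1 0 0 0 0 0 / 0 0 0 0 0 0 / 0 0 0 0 0 0
t=2: a0@(0,5) a1@(2,0) a2@(2,0) a3@(2,0) a4@(0,2) | pheromone: 0 0 1 0 0 2 / 0 0 0 0 0 0 / 8 0 0 0 0 0 / 0 0 0 0 0 0 / 0 0 0 0 0 0 / 0 0 0 0 0 0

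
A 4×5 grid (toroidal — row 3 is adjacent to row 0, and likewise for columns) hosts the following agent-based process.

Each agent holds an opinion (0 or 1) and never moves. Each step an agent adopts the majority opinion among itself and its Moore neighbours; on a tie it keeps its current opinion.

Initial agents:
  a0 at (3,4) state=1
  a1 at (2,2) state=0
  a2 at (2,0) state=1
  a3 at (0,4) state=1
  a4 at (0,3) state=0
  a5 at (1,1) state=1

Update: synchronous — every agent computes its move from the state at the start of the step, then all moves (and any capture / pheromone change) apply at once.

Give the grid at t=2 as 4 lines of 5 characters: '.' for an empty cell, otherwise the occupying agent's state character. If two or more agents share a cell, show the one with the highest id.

t=1: a0@(3,4):1 a1@(2,2):0 a2@(2,0):1 a3@(0,4):1 a4@(0,3):1 a5@(1,1):1
t=2: (unchanged — steady state)

...11
.1...
1.0..
....1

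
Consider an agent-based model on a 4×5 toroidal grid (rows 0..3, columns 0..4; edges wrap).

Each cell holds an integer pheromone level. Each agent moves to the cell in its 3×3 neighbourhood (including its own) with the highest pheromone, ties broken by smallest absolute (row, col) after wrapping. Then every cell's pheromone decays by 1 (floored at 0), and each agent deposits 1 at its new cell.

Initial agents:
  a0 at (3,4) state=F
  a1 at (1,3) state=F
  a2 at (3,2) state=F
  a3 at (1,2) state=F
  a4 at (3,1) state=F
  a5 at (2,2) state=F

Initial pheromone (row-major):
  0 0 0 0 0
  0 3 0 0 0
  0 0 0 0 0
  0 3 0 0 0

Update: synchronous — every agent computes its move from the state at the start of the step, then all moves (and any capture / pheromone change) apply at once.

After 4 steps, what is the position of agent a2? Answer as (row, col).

(3, 1)

t=1: a0@(0,0) a1@(0,2) a2@(3,1) a3@(1,1) a4@(3,1) a5@(1,1) | pheromone: 1 0 1 0 0 / 0 4 0 0 0 / 0 0 0 0 0 / 0 4 0 0 0
t=2: a0@(1,1) a1@(1,1) a2@(3,1) a3@(1,1) a4@(3,1) a5@(1,1) | pheromone: 0 0 0 0 0 / 0 7 0 0 0 / 0 0 0 0 0 / 0 5 0 0 0
t=3: a0@(1,1) a1@(1,1) a2@(3,1) a3@(1,1) a4@(3,1) a5@(1,1) | pheromone: 0 0 0 0 0 / 0 10 0 0 0 / 0 0 0 0 0 / 0 6 0 0 0
t=4: a0@(1,1) a1@(1,1) a2@(3,1) a3@(1,1) a4@(3,1) a5@(1,1) | pheromone: 0 0 0 0 0 / 0 13 0 0 0 / 0 0 0 0 0 / 0 7 0 0 0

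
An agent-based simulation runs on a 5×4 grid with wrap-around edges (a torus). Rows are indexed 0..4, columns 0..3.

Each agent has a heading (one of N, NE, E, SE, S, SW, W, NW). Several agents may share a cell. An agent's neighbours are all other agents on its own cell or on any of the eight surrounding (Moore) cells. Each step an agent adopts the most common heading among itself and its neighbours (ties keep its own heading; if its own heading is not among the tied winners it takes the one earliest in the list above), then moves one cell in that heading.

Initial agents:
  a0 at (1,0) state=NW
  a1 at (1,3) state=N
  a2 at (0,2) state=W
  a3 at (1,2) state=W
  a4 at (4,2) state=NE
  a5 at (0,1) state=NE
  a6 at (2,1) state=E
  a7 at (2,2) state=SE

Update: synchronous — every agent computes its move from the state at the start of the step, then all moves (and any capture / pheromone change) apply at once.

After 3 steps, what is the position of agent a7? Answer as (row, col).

t=1: a0@(0,3):NW a1@(1,2):W a2@(0,1):W a3@(1,1):W a4@(3,3):NE a5@(4,2):NE a6@(2,2):E a7@(3,3):SE
t=2: a0@(4,2):NW a1@(1,1):W a2@(0,0):W a3@(1,0):W a4@(2,0):NE a5@(3,3):NE a6@(2,1):W a7@(2,0):NE
t=3: a0@(3,1):NW a1@(1,0):W a2@(0,3):W a3@(1,3):W a4@(1,1):NE a5@(2,0):NE a6@(2,0):W a7@(1,1):NE

(1, 1)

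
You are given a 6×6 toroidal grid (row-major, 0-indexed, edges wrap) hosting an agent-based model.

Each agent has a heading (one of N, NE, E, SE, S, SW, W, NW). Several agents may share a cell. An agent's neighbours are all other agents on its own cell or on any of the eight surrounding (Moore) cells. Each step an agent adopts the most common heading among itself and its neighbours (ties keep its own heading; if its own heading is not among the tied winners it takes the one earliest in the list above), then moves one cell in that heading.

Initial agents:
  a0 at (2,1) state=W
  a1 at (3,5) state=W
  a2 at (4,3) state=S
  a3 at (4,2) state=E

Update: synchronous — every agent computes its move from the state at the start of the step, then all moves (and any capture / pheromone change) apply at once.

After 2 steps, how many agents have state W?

t=1: a0@(2,0):W a1@(3,4):W a2@(5,3):S a3@(4,3):E
t=2: a0@(2,5):W a1@(3,3):W a2@(0,3):S a3@(4,4):E

2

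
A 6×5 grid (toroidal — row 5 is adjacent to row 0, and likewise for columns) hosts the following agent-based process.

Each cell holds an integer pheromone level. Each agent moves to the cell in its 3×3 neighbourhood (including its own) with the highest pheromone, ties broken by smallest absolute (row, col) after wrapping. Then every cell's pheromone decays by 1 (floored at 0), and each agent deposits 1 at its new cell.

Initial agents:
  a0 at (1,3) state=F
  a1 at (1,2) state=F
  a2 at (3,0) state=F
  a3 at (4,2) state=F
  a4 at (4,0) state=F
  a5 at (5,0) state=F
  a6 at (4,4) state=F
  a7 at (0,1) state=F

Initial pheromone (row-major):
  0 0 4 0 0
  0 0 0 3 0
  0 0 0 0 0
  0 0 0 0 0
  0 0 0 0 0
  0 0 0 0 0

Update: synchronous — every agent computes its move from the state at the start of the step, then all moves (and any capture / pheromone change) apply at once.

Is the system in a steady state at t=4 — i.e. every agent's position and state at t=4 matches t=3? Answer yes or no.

yes

t=1: a0@(0,2) a1@(0,2) a2@(2,0) a3@(3,1) a4@(3,0) a5@(0,0) a6@(3,0) a7@(0,2) | pheromone: 1 0 6 0 0 / 0 0 0 2 0 / 1 0 0 0 0 / 2 1 0 0 0 / 0 0 0 0 0 / 0 0 0 0 0
t=2: a0@(0,2) a1@(0,2) a2@(3,0) a3@(3,0) a4@(3,0) a5@(0,0) a6@(3,0) a7@(0,2) | pheromone: 1 0 8 0 0 / 0 0 0 1 0 / 0 0 0 0 0 / 5 0 0 0 0 / 0 0 0 0 0 / 0 0 0 0 0
t=3: a0@(0,2) a1@(0,2) a2@(3,0) a3@(3,0) a4@(3,0) a5@(0,0) a6@(3,0) a7@(0,2) | pheromone: 1 0 10 0 0 / 0 0 0 0 0 / 0 0 0 0 0 / 8 0 0 0 0 / 0 0 0 0 0 / 0 0 0 0 0
t=4: a0@(0,2) a1@(0,2) a2@(3,0) a3@(3,0) a4@(3,0) a5@(0,0) a6@(3,0) a7@(0,2) | pheromone: 1 0 12 0 0 / 0 0 0 0 0 / 0 0 0 0 0 / 11 0 0 0 0 / 0 0 0 0 0 / 0 0 0 0 0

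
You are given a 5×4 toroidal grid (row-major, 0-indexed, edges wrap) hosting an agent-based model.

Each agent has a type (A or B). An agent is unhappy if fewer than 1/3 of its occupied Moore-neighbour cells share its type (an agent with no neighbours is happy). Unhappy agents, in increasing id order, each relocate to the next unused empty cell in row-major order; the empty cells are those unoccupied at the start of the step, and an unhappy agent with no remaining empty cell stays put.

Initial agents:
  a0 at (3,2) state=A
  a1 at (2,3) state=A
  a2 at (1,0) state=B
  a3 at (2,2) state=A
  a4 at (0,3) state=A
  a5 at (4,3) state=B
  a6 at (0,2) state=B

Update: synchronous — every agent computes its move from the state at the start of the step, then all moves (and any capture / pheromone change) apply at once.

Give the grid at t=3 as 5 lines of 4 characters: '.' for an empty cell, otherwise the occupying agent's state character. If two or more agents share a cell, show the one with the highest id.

BAB.
....
..AA
..A.
...B

t=1: a0@(3,2):A a1@(2,3):A a2@(0,0):B a3@(2,2):A a4@(0,1):A a5@(4,3):B a6@(0,2):B
t=2: a0@(3,2):A a1@(2,3):A a2@(0,0):B a3@(2,2):A a4@(0,3):A a5@(4,3):B a6@(0,2):B
t=3: a0@(3,2):A a1@(2,3):A a2@(0,0):B a3@(2,2):A a4@(0,1):A a5@(4,3):B a6@(0,2):B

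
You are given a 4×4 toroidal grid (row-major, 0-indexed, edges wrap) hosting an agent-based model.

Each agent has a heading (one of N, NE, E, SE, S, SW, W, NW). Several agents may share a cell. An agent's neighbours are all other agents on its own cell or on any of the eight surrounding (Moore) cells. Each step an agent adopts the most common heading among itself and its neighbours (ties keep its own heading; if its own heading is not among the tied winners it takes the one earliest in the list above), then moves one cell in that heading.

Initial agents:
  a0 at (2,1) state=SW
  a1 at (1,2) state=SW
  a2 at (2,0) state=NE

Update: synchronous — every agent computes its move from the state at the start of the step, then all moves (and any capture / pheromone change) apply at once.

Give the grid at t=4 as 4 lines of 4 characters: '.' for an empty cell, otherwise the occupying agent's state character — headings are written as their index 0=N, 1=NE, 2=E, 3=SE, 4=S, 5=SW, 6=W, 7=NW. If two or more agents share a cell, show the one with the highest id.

....
..5.
15..
....

t=1: a0@(3,0):SW a1@(2,1):SW a2@(1,1):NE
t=2: a0@(0,3):SW a1@(3,0):SW a2@(0,2):NE
t=3: a0@(1,2):SW a1@(0,3):SW a2@(3,3):NE
t=4: a0@(2,1):SW a1@(1,2):SW a2@(2,0):NE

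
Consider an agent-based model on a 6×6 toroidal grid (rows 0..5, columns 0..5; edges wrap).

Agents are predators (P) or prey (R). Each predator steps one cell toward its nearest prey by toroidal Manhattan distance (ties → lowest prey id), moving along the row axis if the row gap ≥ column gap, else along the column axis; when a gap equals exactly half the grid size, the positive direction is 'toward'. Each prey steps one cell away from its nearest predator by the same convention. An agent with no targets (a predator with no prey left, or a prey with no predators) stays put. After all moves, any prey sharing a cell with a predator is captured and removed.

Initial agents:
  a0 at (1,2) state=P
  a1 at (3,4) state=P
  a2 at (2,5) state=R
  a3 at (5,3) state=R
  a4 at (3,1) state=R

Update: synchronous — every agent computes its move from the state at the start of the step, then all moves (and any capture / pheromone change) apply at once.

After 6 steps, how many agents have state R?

3

t=1: a0@(0,2):P a1@(2,4):P a2@(1,5):R a3@(4,3):R a4@(4,1):R
t=2: a0@(5,2):P a1@(1,4):P a2@(0,5):R a3@(3,3):R a4@(3,1):R
t=3: a0@(4,2):P a1@(0,4):P a2@(5,5):R a3@(2,3):R a4@(2,1):R
t=4: a0@(3,2):P a1@(5,4):P a2@(4,5):R a3@(1,3):R a4@(1,1):R
t=5: a0@(2,2):P a1@(4,4):P a2@(3,5):R a3@(0,3):R a4@(0,1):R
t=6: a0@(1,2):P a1@(3,4):P a2@(2,5):R a3@(5,3):R a4@(5,1):R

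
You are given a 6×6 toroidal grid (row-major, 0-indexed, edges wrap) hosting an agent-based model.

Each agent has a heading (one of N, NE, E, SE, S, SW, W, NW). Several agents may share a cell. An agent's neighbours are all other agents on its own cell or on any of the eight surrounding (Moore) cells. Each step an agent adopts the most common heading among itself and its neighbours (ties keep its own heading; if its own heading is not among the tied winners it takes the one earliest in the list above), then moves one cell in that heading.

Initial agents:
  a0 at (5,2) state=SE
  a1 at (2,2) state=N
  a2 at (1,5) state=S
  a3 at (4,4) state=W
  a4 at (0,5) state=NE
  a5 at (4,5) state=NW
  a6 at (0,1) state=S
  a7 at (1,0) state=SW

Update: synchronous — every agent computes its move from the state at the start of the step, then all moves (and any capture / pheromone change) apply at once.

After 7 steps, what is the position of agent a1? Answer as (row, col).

t=1: a0@(0,3):SE a1@(1,2):N a2@(2,5):S a3@(4,3):W a4@(5,0):NE a5@(3,4):NW a6@(1,1):S a7@(2,0):S
t=2: a0@(1,4):SE a1@(0,2):N a2@(3,5):S a3@(4,2):W a4@(4,1):NE a5@(2,3):NW a6@(2,1):S a7@(3,0):S
t=3: a0@(2,5):SE a1@(5,2):N a2@(4,5):S a3@(4,1):W a4@(3,2):NE a5@(1,2):NW a6@(3,1):S a7@(4,0):S
t=4: a0@(3,0):SE a1@(4,2):N a2@(5,5):S a3@(5,1):S a4@(2,3):NE a5@(0,1):NW a6@(4,1):S a7@(5,0):S
t=5: a0@(4,1):SE a1@(5,2):S a2@(0,5):S a3@(0,1):S a4@(1,4):NE a5@(1,1):S a6@(5,1):S a7@(0,0):S
t=6: a0@(5,1):S a1@(0,2):S a2@(1,5):S a3@(1,1):S a4@(0,5):NE a5@(2,1):S a6@(0,1):S a7@(1,0):S
t=7: a0@(0,1):S a1@(1,2):S a2@(2,5):S a3@(2,1):S a4@(1,5):S a5@(3,1):S a6@(1,1):S a7@(2,0):S

(1, 2)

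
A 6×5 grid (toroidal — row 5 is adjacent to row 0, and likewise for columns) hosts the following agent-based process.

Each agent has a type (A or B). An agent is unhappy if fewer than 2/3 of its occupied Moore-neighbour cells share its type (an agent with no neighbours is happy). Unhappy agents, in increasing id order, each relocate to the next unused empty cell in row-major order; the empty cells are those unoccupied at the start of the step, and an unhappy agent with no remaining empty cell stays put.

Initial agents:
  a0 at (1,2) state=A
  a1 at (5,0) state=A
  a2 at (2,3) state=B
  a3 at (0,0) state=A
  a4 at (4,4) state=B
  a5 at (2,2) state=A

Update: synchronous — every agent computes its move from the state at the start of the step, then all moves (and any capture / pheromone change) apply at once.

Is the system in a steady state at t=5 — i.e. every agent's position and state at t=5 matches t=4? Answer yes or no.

yes

t=1: a0@(0,1):A a1@(0,2):A a2@(0,3):B a3@(0,0):A a4@(0,4):B a5@(1,0):A
t=2: a0@(0,1):A a1@(1,1):A a2@(1,2):B a3@(0,0):A a4@(1,3):B a5@(1,0):A
t=3: a0@(0,1):A a1@(1,1):A a2@(0,2):B a3@(0,0):A a4@(1,3):B a5@(1,0):A
t=4: a0@(0,1):A a1@(1,1):A a2@(0,3):B a3@(0,0):A a4@(1,3):B a5@(1,0):A
t=5: (unchanged — steady state)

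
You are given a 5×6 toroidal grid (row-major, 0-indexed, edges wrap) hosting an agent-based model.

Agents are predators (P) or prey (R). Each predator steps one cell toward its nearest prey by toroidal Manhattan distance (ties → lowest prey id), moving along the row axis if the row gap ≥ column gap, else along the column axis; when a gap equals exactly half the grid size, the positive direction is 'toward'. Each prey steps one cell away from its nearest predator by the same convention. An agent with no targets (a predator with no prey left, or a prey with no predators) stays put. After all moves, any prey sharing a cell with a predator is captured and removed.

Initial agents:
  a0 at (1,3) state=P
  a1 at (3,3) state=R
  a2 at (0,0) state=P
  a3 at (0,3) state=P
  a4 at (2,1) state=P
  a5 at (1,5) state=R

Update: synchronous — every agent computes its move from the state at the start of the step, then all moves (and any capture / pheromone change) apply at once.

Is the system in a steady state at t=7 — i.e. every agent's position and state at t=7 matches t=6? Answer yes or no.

yes

t=1: a0@(2,3):P a2@(1,0):P a3@(4,3):P a4@(2,2):P
t=2: (unchanged — steady state)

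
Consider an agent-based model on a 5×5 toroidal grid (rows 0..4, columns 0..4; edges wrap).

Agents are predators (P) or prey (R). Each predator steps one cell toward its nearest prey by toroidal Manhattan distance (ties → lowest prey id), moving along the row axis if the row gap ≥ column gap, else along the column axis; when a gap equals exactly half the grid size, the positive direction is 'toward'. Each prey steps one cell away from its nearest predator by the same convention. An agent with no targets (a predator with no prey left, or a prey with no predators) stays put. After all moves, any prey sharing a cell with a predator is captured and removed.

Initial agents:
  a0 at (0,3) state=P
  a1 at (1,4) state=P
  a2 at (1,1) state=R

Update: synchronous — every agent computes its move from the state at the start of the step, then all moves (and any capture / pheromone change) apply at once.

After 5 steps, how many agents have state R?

1

t=1: a0@(0,2):P a1@(1,0):P a2@(1,2):R
t=2: a0@(1,2):P a1@(1,1):P a2@(2,2):R
t=3: a0@(2,2):P a1@(2,1):P a2@(3,2):R
t=4: a0@(3,2):P a1@(3,1):P a2@(4,2):R
t=5: a0@(4,2):P a1@(4,1):P a2@(0,2):R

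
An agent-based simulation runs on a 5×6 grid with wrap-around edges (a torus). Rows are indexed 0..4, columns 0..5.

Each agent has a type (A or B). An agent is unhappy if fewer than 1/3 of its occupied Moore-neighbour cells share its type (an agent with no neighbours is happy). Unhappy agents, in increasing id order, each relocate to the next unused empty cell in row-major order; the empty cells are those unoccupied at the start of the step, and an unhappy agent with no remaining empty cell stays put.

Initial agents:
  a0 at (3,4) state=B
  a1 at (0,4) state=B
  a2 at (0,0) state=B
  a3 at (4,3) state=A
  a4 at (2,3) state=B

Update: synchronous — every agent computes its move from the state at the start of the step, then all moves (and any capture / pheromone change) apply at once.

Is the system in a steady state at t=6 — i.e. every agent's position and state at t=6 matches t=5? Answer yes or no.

yes

t=1: a0@(3,4):B a1@(0,1):B a2@(0,0):B a3@(0,2):A a4@(2,3):B
t=2: a0@(3,4):B a1@(0,1):B a2@(0,0):B a3@(0,3):A a4@(2,3):B
t=3: (unchanged — steady state)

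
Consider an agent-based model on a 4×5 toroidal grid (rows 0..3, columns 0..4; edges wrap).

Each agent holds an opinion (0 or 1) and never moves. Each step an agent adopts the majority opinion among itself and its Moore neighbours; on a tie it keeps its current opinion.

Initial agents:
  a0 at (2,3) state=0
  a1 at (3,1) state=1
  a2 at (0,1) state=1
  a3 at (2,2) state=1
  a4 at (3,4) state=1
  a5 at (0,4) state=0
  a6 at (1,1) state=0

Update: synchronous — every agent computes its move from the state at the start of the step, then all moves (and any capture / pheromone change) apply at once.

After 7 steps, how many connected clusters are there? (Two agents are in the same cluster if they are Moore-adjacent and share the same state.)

t=1: a0@(2,3):1 a1@(3,1):1 a2@(0,1):1 a3@(2,2):1 a4@(3,4):0 a5@(0,4):0 a6@(1,1):1
t=2: (unchanged — steady state)

2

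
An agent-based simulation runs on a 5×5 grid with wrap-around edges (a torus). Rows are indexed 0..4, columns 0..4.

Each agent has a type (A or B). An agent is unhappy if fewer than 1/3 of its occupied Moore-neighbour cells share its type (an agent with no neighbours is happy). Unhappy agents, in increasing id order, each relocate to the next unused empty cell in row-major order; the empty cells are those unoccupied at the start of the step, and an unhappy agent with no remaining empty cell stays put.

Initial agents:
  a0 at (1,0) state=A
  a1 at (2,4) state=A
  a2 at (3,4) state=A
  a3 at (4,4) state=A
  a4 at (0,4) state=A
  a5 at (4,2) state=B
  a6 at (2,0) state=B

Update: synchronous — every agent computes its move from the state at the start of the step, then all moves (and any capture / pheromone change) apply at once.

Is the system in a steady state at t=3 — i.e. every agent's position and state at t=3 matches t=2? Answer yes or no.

t=1: a0@(1,0):A a1@(2,4):A a2@(3,4):A a3@(4,4):A a4@(0,4):A a5@(4,2):B a6@(0,0):B
t=2: a0@(1,0):A a1@(2,4):A a2@(3,4):A a3@(4,4):A a4@(0,4):A a5@(4,2):B a6@(0,1):B
t=3: (unchanged — steady state)

yes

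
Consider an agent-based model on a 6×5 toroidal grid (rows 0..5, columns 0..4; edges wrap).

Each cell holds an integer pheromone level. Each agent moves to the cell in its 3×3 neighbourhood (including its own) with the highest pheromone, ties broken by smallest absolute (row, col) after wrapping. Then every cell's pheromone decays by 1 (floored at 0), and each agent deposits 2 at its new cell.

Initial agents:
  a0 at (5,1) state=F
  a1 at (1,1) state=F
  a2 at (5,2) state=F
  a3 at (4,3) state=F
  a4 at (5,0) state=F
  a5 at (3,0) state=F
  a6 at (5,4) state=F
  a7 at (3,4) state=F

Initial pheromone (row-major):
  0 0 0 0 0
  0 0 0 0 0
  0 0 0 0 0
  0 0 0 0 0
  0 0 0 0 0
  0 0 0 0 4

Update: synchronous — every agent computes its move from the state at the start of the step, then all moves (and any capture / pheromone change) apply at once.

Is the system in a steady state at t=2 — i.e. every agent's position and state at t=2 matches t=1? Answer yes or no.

t=1: a0@(0,0) a1@(0,0) a2@(0,1) a3@(5,4) a4@(5,4) a5@(2,0) a6@(5,4) a7@(2,0) | pheromone: 4 2 0 0 0 / 0 0 0 0 0 / 4 0 0 0 0 / 0 0 0 0 0 / 0 0 0 0 0 / 0 0 0 0 9
t=2: a0@(5,4) a1@(5,4) a2@(0,0) a3@(5,4) a4@(5,4) a5@(2,0) a6@(5,4) a7@(2,0) | pheromone: 5 1 0 0 0 / 0 0 0 0 0 / 7 0 0 0 0 / 0 0 0 0 0 / 0 0 0 0 0 / 0 0 0 0 18

no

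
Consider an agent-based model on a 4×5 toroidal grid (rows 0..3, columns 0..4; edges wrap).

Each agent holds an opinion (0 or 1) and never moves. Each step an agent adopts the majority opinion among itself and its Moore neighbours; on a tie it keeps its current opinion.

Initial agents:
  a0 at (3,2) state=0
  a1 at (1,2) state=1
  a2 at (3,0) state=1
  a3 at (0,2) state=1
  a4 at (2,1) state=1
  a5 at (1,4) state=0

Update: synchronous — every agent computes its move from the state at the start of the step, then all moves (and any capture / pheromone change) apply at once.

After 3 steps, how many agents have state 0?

t=1: a0@(3,2):1 a1@(1,2):1 a2@(3,0):1 a3@(0,2):1 a4@(2,1):1 a5@(1,4):0
t=2: (unchanged — steady state)

1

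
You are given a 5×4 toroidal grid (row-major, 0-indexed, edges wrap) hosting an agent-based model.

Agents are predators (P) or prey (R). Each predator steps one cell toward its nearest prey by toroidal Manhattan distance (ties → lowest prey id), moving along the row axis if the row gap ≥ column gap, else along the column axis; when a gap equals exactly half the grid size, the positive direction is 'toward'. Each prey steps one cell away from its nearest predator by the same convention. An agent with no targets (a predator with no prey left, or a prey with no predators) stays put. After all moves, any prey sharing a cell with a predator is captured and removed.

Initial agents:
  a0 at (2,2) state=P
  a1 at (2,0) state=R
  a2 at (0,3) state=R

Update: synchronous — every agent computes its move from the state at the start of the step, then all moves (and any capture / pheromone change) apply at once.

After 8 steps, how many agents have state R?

t=1: a0@(2,3):P a2@(4,3):R
t=2: a0@(3,3):P a2@(0,3):R
t=3: a0@(4,3):P a2@(1,3):R
t=4: a0@(0,3):P a2@(2,3):R
t=5: a0@(1,3):P a2@(3,3):R
t=6: a0@(2,3):P a2@(4,3):R
t=7: a0@(3,3):P a2@(0,3):R
t=8: a0@(4,3):P a2@(1,3):R

1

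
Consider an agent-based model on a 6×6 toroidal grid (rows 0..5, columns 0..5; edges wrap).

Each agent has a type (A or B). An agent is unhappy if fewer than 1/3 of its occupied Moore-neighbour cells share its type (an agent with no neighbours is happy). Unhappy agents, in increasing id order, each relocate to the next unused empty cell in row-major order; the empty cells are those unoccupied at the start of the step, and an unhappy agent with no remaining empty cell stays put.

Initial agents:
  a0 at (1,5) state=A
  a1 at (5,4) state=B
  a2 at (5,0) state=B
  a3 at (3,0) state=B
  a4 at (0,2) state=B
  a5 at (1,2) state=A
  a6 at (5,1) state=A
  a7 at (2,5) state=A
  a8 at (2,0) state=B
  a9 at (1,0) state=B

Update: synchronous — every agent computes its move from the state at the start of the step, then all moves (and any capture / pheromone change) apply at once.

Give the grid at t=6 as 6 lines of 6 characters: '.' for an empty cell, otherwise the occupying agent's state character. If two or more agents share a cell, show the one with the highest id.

BBBAAA
B....A
B.....
B.....
......
......

t=1: a0@(1,5):A a1@(5,4):B a2@(0,0):B a3@(3,0):B a4@(0,1):B a5@(0,3):A a6@(0,4):A a7@(0,5):A a8@(2,0):B a9@(1,0):B
t=2: a0@(1,5):A a1@(0,2):B a2@(0,0):B a3@(3,0):B a4@(0,1):B a5@(0,3):A a6@(0,4):A a7@(0,5):A a8@(2,0):B a9@(1,0):B
t=3: (unchanged — steady state)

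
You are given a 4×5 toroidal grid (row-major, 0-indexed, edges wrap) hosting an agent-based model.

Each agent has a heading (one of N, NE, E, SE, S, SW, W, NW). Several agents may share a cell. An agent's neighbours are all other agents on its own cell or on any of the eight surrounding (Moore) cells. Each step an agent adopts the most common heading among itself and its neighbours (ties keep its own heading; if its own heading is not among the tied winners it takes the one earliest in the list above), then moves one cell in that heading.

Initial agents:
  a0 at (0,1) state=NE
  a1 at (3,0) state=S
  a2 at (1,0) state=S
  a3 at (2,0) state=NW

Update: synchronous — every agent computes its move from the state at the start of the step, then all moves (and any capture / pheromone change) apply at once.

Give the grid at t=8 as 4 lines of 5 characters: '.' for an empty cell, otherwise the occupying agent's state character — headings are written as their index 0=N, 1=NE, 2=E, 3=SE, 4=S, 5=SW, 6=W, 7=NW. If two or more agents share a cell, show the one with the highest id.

.4...
4....
4....
4....

t=1: a0@(1,1):S a1@(0,0):S a2@(2,0):S a3@(3,0):S
t=2: a0@(2,1):S a1@(1,0):S a2@(3,0):S a3@(0,0):S
t=3: a0@(3,1):S a1@(2,0):S a2@(0,0):S a3@(1,0):S
t=4: a0@(0,1):S a1@(3,0):S a2@(1,0):S a3@(2,0):S
t=5: a0@(1,1):S a1@(0,0):S a2@(2,0):S a3@(3,0):S
t=6: a0@(2,1):S a1@(1,0):S a2@(3,0):S a3@(0,0):S
t=7: a0@(3,1):S a1@(2,0):S a2@(0,0):S a3@(1,0):S
t=8: a0@(0,1):S a1@(3,0):S a2@(1,0):S a3@(2,0):S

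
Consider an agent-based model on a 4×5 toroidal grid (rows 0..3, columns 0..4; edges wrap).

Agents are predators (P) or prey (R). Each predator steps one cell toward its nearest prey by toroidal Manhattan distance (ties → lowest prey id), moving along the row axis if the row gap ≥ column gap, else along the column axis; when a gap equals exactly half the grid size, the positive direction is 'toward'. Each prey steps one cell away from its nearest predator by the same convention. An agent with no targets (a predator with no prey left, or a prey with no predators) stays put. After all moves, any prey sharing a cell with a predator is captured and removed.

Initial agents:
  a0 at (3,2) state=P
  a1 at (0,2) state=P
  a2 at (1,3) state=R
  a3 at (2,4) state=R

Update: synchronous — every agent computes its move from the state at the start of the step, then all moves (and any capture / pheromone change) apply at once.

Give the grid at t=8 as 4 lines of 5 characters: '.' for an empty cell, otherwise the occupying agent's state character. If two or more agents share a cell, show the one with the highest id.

.....
.....
..P.P
.....

t=1: a0@(0,2):P a1@(1,2):P a2@(2,3):R a3@(2,0):R
t=2: a0@(1,2):P a1@(2,2):P a2@(3,3):R a3@(2,4):R
t=3: a0@(2,2):P a1@(3,2):P a2@(0,3):R a3@(2,0):R
t=4: a0@(2,1):P a1@(0,2):P a2@(1,3):R a3@(2,4):R
t=5: a0@(2,0):P a1@(1,2):P a2@(2,3):R a3@(2,3):R
t=6: a0@(2,4):P a1@(2,2):P
t=7: (unchanged — steady state)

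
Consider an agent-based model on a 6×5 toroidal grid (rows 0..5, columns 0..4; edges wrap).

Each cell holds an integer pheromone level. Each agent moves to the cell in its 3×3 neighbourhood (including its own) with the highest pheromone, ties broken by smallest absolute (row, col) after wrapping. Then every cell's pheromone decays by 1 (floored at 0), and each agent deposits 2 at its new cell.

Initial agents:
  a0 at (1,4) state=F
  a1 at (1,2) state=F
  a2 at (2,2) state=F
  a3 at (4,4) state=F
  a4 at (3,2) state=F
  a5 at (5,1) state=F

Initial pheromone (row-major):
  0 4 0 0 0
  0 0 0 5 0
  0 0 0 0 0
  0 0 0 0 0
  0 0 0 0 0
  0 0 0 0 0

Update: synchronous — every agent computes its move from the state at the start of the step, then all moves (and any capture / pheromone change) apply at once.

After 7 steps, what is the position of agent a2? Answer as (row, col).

(1, 3)

t=1: a0@(1,3) a1@(1,3) a2@(1,3) a3@(3,0) a4@(2,1) a5@(0,1) | pheromone: 0 5 0 0 0 / 0 0 0 10 0 / 0 2 0 0 0 / 2 0 0 0 0 / 0 0 0 0 0 / 0 0 0 0 0
t=2: a0@(1,3) a1@(1,3) a2@(1,3) a3@(2,1) a4@(2,1) a5@(0,1) | pheromone: 0 6 0 0 0 / 0 0 0 15 0 / 0 5 0 0 0 / 1 0 0 0 0 / 0 0 0 0 0 / 0 0 0 0 0
t=3: a0@(1,3) a1@(1,3) a2@(1,3) a3@(2,1) a4@(2,1) a5@(0,1) | pheromone: 0 7 0 0 0 / 0 0 0 20 0 / 0 8 0 0 0 / 0 0 0 0 0 / 0 0 0 0 0 / 0 0 0 0 0
t=4: a0@(1,3) a1@(1,3) a2@(1,3) a3@(2,1) a4@(2,1) a5@(0,1) | pheromone: 0 8 0 0 0 / 0 0 0 25 0 / 0 11 0 0 0 / 0 0 0 0 0 / 0 0 0 0 0 / 0 0 0 0 0
t=5: a0@(1,3) a1@(1,3) a2@(1,3) a3@(2,1) a4@(2,1) a5@(0,1) | pheromone: 0 9 0 0 0 / 0 0 0 30 0 / 0 14 0 0 0 / 0 0 0 0 0 / 0 0 0 0 0 / 0 0 0 0 0
t=6: a0@(1,3) a1@(1,3) a2@(1,3) a3@(2,1) a4@(2,1) a5@(0,1) | pheromone: 0 10 0 0 0 / 0 0 0 35 0 / 0 17 0 0 0 / 0 0 0 0 0 / 0 0 0 0 0 / 0 0 0 0 0
t=7: a0@(1,3) a1@(1,3) a2@(1,3) a3@(2,1) a4@(2,1) a5@(0,1) | pheromone: 0 11 0 0 0 / 0 0 0 40 0 / 0 20 0 0 0 / 0 0 0 0 0 / 0 0 0 0 0 / 0 0 0 0 0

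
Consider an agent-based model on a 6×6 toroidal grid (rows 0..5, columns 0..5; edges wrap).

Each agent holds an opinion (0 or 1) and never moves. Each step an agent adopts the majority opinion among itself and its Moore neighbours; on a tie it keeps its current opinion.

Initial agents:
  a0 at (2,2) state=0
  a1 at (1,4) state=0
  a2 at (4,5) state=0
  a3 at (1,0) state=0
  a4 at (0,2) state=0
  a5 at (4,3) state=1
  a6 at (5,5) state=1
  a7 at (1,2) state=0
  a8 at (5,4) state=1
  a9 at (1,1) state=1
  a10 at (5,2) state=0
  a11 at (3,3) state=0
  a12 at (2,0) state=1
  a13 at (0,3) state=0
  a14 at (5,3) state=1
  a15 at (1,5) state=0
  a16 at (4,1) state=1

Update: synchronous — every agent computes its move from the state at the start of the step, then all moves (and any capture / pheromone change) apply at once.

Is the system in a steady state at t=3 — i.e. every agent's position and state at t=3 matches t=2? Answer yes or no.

t=1: a0@(2,2):0 a1@(1,4):0 a2@(4,5):1 a3@(1,0):0 a4@(0,2):0 a5@(4,3):1 a6@(5,5):1 a7@(1,2):0 a8@(5,4):1 a9@(1,1):0 a10@(5,2):0 a11@(3,3):0 a12@(2,0):1 a13@(0,3):0 a14@(5,3):1 a15@(1,5):0 a16@(4,1):1
t=2: a0@(2,2):0 a1@(1,4):0 a2@(4,5):1 a3@(1,0):0 a4@(0,2):0 a5@(4,3):1 a6@(5,5):1 a7@(1,2):0 a8@(5,4):1 a9@(1,1):0 a10@(5,2):0 a11@(3,3):0 a12@(2,0):0 a13@(0,3):0 a14@(5,3):1 a15@(1,5):0 a16@(4,1):1
t=3: (unchanged — steady state)

yes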